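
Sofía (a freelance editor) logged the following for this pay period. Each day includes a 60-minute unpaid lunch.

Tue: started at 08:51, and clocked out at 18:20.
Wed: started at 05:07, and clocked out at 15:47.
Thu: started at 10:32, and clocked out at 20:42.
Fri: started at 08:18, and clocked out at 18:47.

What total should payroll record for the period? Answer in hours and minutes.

36 h 48 min

Tue: 08:51–18:20 = 9 h 29 min; less 60 min break → 8 h 29 min
Wed: 05:07–15:47 = 10 h 40 min; less 60 min break → 9 h 40 min
Thu: 10:32–20:42 = 10 h 10 min; less 60 min break → 9 h 10 min
Fri: 08:18–18:47 = 10 h 29 min; less 60 min break → 9 h 29 min
Total: 8 h 29 min + 9 h 40 min + 9 h 10 min + 9 h 29 min = 36 h 48 min.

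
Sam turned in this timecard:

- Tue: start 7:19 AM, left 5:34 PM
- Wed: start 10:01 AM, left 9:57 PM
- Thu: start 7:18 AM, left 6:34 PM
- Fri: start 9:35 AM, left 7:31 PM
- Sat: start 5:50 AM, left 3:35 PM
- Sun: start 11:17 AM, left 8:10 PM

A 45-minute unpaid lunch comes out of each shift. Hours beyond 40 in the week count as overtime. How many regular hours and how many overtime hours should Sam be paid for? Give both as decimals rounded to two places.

Regular 40.00 hours, overtime 17.52 hours

Tue: 7:19 AM–5:34 PM = 10 h 15 min; less 45 min break → 9 h 30 min
Wed: 10:01 AM–9:57 PM = 11 h 56 min; less 45 min break → 11 h 11 min
Thu: 7:18 AM–6:34 PM = 11 h 16 min; less 45 min break → 10 h 31 min
Fri: 9:35 AM–7:31 PM = 9 h 56 min; less 45 min break → 9 h 11 min
Sat: 5:50 AM–3:35 PM = 9 h 45 min; less 45 min break → 9 h 0 min
Sun: 11:17 AM–8:10 PM = 8 h 53 min; less 45 min break → 8 h 8 min
Total worked: 57 h 31 min = 57.52 h.
Threshold 40 h → overtime 17 h 31 min, regular 40 h 0 min.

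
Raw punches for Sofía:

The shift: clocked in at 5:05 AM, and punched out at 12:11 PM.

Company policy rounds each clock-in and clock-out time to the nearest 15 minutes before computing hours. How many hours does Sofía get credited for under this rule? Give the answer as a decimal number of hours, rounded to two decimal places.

7.25 hours

The shift: in 5:05 AM→5:00 AM, out 12:11 PM→12:15 PM; 7 h 15 min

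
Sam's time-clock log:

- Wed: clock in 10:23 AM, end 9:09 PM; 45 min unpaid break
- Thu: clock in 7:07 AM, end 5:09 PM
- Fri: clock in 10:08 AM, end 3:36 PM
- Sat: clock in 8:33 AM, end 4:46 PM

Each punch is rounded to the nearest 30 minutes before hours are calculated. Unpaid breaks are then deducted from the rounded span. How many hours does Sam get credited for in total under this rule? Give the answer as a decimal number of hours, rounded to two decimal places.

33.75 hours

Wed: in 10:23 AM→10:30 AM, out 9:09 PM→9:00 PM; 10 h 30 min − 45 min = 9 h 45 min
Thu: in 7:07 AM→7:00 AM, out 5:09 PM→5:00 PM; 10 h 0 min
Fri: in 10:08 AM→10:00 AM, out 3:36 PM→3:30 PM; 5 h 30 min
Sat: in 8:33 AM→8:30 AM, out 4:46 PM→5:00 PM; 8 h 30 min
Total credited: 33 h 45 min.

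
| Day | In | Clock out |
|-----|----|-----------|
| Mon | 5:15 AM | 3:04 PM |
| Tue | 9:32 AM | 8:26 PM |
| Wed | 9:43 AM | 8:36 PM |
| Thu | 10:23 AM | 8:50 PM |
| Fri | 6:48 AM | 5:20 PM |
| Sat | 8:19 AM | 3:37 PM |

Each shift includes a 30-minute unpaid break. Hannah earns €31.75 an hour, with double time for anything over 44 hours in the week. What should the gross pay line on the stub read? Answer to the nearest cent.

€2215.09

Mon: 5:15 AM–3:04 PM = 9 h 49 min; less 30 min break → 9 h 19 min
Tue: 9:32 AM–8:26 PM = 10 h 54 min; less 30 min break → 10 h 24 min
Wed: 9:43 AM–8:36 PM = 10 h 53 min; less 30 min break → 10 h 23 min
Thu: 10:23 AM–8:50 PM = 10 h 27 min; less 30 min break → 9 h 57 min
Fri: 6:48 AM–5:20 PM = 10 h 32 min; less 30 min break → 10 h 2 min
Sat: 8:19 AM–3:37 PM = 7 h 18 min; less 30 min break → 6 h 48 min
Total worked: 56 h 53 min = 3413 min.
Regular 44 h 0 min = 2640 min at €31.75/h; overtime 12 h 53 min = 773 min at €63.50/h.
Pay = (2640 × €31.75 + 773 × €63.50) ÷ 60 = €2215.09.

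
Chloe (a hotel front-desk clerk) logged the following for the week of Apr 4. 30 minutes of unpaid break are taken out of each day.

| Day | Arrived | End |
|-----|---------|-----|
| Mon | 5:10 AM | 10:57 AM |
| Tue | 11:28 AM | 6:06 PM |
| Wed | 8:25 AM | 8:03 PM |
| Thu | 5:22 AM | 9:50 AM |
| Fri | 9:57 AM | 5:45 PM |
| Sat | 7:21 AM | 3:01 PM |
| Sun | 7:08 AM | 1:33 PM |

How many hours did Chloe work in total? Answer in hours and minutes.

Mon: 5:10 AM–10:57 AM = 5 h 47 min; less 30 min break → 5 h 17 min
Tue: 11:28 AM–6:06 PM = 6 h 38 min; less 30 min break → 6 h 8 min
Wed: 8:25 AM–8:03 PM = 11 h 38 min; less 30 min break → 11 h 8 min
Thu: 5:22 AM–9:50 AM = 4 h 28 min; less 30 min break → 3 h 58 min
Fri: 9:57 AM–5:45 PM = 7 h 48 min; less 30 min break → 7 h 18 min
Sat: 7:21 AM–3:01 PM = 7 h 40 min; less 30 min break → 7 h 10 min
Sun: 7:08 AM–1:33 PM = 6 h 25 min; less 30 min break → 5 h 55 min
Total: 5 h 17 min + 6 h 8 min + 11 h 8 min + 3 h 58 min + 7 h 18 min + 7 h 10 min + 5 h 55 min = 46 h 54 min.

46 h 54 min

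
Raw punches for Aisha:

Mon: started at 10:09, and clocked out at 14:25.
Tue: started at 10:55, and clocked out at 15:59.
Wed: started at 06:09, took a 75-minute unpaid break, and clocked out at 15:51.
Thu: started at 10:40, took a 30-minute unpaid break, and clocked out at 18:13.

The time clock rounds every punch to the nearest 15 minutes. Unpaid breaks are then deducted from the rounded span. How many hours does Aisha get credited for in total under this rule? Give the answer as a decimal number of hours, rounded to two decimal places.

24.50 hours

Mon: in 10:09→10:15, out 14:25→14:30; 4 h 15 min
Tue: in 10:55→11:00, out 15:59→16:00; 5 h 0 min
Wed: in 06:09→06:15, out 15:51→15:45; 9 h 30 min − 75 min = 8 h 15 min
Thu: in 10:40→10:45, out 18:13→18:15; 7 h 30 min − 30 min = 7 h 0 min
Total credited: 24 h 30 min.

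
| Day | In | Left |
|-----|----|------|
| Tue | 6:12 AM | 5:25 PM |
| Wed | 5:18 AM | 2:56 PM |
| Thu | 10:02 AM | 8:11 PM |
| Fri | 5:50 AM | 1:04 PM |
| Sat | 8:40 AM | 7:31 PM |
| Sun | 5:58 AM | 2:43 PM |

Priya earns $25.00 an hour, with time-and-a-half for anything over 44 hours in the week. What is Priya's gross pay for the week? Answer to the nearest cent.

Tue: 6:12 AM–5:25 PM = 11 h 13 min
Wed: 5:18 AM–2:56 PM = 9 h 38 min
Thu: 10:02 AM–8:11 PM = 10 h 9 min
Fri: 5:50 AM–1:04 PM = 7 h 14 min
Sat: 8:40 AM–7:31 PM = 10 h 51 min
Sun: 5:58 AM–2:43 PM = 8 h 45 min
Total worked: 57 h 50 min = 3470 min.
Regular 44 h 0 min = 2640 min at $25.00/h; overtime 13 h 50 min = 830 min at $37.50/h.
Pay = (2640 × $25.00 + 830 × $37.50) ÷ 60 = $1618.75.

$1618.75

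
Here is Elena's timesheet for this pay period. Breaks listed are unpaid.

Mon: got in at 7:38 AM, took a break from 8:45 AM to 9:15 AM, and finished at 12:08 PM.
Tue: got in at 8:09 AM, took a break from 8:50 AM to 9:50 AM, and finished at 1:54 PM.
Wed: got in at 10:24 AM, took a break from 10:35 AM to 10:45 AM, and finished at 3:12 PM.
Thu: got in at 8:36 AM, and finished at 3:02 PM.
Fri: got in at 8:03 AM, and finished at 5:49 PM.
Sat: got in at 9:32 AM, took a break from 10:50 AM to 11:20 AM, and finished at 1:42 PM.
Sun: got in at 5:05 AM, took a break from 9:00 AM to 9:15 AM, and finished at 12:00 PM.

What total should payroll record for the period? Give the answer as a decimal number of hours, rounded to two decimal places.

Mon: 7:38 AM–12:08 PM = 4 h 30 min; less 30 min break → 4 h 0 min
Tue: 8:09 AM–1:54 PM = 5 h 45 min; less 60 min break → 4 h 45 min
Wed: 10:24 AM–3:12 PM = 4 h 48 min; less 10 min break → 4 h 38 min
Thu: 8:36 AM–3:02 PM = 6 h 26 min
Fri: 8:03 AM–5:49 PM = 9 h 46 min
Sat: 9:32 AM–1:42 PM = 4 h 10 min; less 30 min break → 3 h 40 min
Sun: 5:05 AM–12:00 PM = 6 h 55 min; less 15 min break → 6 h 40 min
Total: 4 h 0 min + 4 h 45 min + 4 h 38 min + 6 h 26 min + 9 h 46 min + 3 h 40 min + 6 h 40 min = 39 h 55 min.

39.92 hours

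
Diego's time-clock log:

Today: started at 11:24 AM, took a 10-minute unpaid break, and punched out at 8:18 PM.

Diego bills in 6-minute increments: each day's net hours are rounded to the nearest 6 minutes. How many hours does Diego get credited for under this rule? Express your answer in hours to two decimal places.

Today: 11:24 AM–8:18 PM = 8 h 54 min − 10 min = 8 h 44 min → rounds to 8 h 42 min

8.70 hours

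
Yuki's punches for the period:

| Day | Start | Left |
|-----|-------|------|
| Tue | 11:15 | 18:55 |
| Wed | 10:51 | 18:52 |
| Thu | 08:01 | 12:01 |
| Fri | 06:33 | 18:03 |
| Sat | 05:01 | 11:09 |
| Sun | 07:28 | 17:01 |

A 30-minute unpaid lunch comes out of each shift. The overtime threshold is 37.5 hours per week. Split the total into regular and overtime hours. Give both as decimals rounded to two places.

Regular 37.50 hours, overtime 6.37 hours

Tue: 11:15–18:55 = 7 h 40 min; less 30 min break → 7 h 10 min
Wed: 10:51–18:52 = 8 h 1 min; less 30 min break → 7 h 31 min
Thu: 08:01–12:01 = 4 h 0 min; less 30 min break → 3 h 30 min
Fri: 06:33–18:03 = 11 h 30 min; less 30 min break → 11 h 0 min
Sat: 05:01–11:09 = 6 h 8 min; less 30 min break → 5 h 38 min
Sun: 07:28–17:01 = 9 h 33 min; less 30 min break → 9 h 3 min
Total worked: 43 h 52 min = 43.87 h.
Threshold 37.5 h → overtime 6 h 22 min, regular 37 h 30 min.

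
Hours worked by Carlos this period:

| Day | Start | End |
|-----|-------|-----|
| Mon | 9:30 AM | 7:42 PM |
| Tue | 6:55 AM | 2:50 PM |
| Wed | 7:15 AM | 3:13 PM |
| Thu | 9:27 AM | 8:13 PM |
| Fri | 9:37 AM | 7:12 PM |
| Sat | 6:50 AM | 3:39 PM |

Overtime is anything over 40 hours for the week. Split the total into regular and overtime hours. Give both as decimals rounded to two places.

Mon: 9:30 AM–7:42 PM = 10 h 12 min
Tue: 6:55 AM–2:50 PM = 7 h 55 min
Wed: 7:15 AM–3:13 PM = 7 h 58 min
Thu: 9:27 AM–8:13 PM = 10 h 46 min
Fri: 9:37 AM–7:12 PM = 9 h 35 min
Sat: 6:50 AM–3:39 PM = 8 h 49 min
Total worked: 55 h 15 min = 55.25 h.
Threshold 40 h → overtime 15 h 15 min, regular 40 h 0 min.

Regular 40.00 hours, overtime 15.25 hours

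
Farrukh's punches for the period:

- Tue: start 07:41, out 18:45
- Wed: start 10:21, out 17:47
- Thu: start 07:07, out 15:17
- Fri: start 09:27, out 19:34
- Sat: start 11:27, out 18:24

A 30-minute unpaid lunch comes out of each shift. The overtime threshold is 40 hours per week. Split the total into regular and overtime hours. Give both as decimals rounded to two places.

Regular 40.00 hours, overtime 1.23 hours

Tue: 07:41–18:45 = 11 h 4 min; less 30 min break → 10 h 34 min
Wed: 10:21–17:47 = 7 h 26 min; less 30 min break → 6 h 56 min
Thu: 07:07–15:17 = 8 h 10 min; less 30 min break → 7 h 40 min
Fri: 09:27–19:34 = 10 h 7 min; less 30 min break → 9 h 37 min
Sat: 11:27–18:24 = 6 h 57 min; less 30 min break → 6 h 27 min
Total worked: 41 h 14 min = 41.23 h.
Threshold 40 h → overtime 1 h 14 min, regular 40 h 0 min.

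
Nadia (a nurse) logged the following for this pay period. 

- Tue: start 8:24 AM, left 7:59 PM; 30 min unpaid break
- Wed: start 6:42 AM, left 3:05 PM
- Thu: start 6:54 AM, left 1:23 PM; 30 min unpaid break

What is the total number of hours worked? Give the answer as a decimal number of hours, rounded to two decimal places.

25.45 hours

Tue: 8:24 AM–7:59 PM = 11 h 35 min; less 30 min break → 11 h 5 min
Wed: 6:42 AM–3:05 PM = 8 h 23 min
Thu: 6:54 AM–1:23 PM = 6 h 29 min; less 30 min break → 5 h 59 min
Total: 11 h 5 min + 8 h 23 min + 5 h 59 min = 25 h 27 min.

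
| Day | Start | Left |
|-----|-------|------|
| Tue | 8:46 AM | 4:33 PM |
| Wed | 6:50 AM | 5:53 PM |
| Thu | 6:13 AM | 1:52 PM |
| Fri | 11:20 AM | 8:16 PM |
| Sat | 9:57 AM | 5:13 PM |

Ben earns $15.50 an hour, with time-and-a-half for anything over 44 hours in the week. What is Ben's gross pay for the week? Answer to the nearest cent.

Tue: 8:46 AM–4:33 PM = 7 h 47 min
Wed: 6:50 AM–5:53 PM = 11 h 3 min
Thu: 6:13 AM–1:52 PM = 7 h 39 min
Fri: 11:20 AM–8:16 PM = 8 h 56 min
Sat: 9:57 AM–5:13 PM = 7 h 16 min
Total worked: 42 h 41 min = 2561 min.
Regular 42 h 41 min = 2561 min at $15.50/h; overtime 0 h 0 min = 0 min at $23.25/h.
Pay = (2561 × $15.50 + 0 × $23.25) ÷ 60 = $661.59.

$661.59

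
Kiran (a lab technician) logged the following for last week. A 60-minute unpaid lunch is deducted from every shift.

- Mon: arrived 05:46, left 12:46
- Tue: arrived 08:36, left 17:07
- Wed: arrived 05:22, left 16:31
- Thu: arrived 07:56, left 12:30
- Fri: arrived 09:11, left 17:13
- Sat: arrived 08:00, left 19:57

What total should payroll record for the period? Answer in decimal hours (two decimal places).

45.22 hours

Mon: 05:46–12:46 = 7 h 0 min; less 60 min break → 6 h 0 min
Tue: 08:36–17:07 = 8 h 31 min; less 60 min break → 7 h 31 min
Wed: 05:22–16:31 = 11 h 9 min; less 60 min break → 10 h 9 min
Thu: 07:56–12:30 = 4 h 34 min; less 60 min break → 3 h 34 min
Fri: 09:11–17:13 = 8 h 2 min; less 60 min break → 7 h 2 min
Sat: 08:00–19:57 = 11 h 57 min; less 60 min break → 10 h 57 min
Total: 6 h 0 min + 7 h 31 min + 10 h 9 min + 3 h 34 min + 7 h 2 min + 10 h 57 min = 45 h 13 min.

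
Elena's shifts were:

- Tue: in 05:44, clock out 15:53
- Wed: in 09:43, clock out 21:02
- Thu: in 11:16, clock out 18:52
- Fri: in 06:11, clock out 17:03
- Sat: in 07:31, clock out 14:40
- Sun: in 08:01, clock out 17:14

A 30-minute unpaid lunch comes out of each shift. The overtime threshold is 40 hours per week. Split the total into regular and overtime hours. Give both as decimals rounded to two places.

Regular 40.00 hours, overtime 13.30 hours

Tue: 05:44–15:53 = 10 h 9 min; less 30 min break → 9 h 39 min
Wed: 09:43–21:02 = 11 h 19 min; less 30 min break → 10 h 49 min
Thu: 11:16–18:52 = 7 h 36 min; less 30 min break → 7 h 6 min
Fri: 06:11–17:03 = 10 h 52 min; less 30 min break → 10 h 22 min
Sat: 07:31–14:40 = 7 h 9 min; less 30 min break → 6 h 39 min
Sun: 08:01–17:14 = 9 h 13 min; less 30 min break → 8 h 43 min
Total worked: 53 h 18 min = 53.30 h.
Threshold 40 h → overtime 13 h 18 min, regular 40 h 0 min.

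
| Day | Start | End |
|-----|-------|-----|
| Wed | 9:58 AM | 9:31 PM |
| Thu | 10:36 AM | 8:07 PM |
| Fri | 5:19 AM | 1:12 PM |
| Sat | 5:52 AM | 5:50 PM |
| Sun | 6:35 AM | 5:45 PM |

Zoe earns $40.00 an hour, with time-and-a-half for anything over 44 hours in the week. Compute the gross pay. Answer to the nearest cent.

$2245.00

Wed: 9:58 AM–9:31 PM = 11 h 33 min
Thu: 10:36 AM–8:07 PM = 9 h 31 min
Fri: 5:19 AM–1:12 PM = 7 h 53 min
Sat: 5:52 AM–5:50 PM = 11 h 58 min
Sun: 6:35 AM–5:45 PM = 11 h 10 min
Total worked: 52 h 5 min = 3125 min.
Regular 44 h 0 min = 2640 min at $40.00/h; overtime 8 h 5 min = 485 min at $60.00/h.
Pay = (2640 × $40.00 + 485 × $60.00) ÷ 60 = $2245.00.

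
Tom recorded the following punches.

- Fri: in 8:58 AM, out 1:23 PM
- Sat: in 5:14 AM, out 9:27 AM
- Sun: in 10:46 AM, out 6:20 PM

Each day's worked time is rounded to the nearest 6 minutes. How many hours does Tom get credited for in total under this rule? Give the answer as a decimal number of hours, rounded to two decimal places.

Fri: 8:58 AM–1:23 PM = 4 h 25 min → rounds to 4 h 24 min
Sat: 5:14 AM–9:27 AM = 4 h 13 min → rounds to 4 h 12 min
Sun: 10:46 AM–6:20 PM = 7 h 34 min → rounds to 7 h 36 min
Total credited: 16 h 12 min.

16.20 hours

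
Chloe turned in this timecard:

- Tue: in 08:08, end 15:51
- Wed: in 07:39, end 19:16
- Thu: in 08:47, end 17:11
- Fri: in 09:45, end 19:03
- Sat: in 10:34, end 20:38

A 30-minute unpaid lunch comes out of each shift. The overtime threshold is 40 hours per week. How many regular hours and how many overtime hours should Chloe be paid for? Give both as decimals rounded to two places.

Regular 40.00 hours, overtime 4.60 hours

Tue: 08:08–15:51 = 7 h 43 min; less 30 min break → 7 h 13 min
Wed: 07:39–19:16 = 11 h 37 min; less 30 min break → 11 h 7 min
Thu: 08:47–17:11 = 8 h 24 min; less 30 min break → 7 h 54 min
Fri: 09:45–19:03 = 9 h 18 min; less 30 min break → 8 h 48 min
Sat: 10:34–20:38 = 10 h 4 min; less 30 min break → 9 h 34 min
Total worked: 44 h 36 min = 44.60 h.
Threshold 40 h → overtime 4 h 36 min, regular 40 h 0 min.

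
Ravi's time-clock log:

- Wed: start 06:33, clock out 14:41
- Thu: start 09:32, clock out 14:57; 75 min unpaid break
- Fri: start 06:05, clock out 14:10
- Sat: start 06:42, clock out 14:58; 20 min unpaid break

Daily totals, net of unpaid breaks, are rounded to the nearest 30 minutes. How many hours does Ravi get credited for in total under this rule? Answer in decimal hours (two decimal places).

Wed: 06:33–14:41 = 8 h 8 min → rounds to 8 h 0 min
Thu: 09:32–14:57 = 5 h 25 min − 75 min = 4 h 10 min → rounds to 4 h 0 min
Fri: 06:05–14:10 = 8 h 5 min → rounds to 8 h 0 min
Sat: 06:42–14:58 = 8 h 16 min − 20 min = 7 h 56 min → rounds to 8 h 0 min
Total credited: 28 h 0 min.

28.00 hours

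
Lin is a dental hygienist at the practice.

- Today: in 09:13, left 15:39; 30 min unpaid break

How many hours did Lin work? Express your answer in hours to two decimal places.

Today: 09:13–15:39 = 6 h 26 min; less 30 min break → 5 h 56 min

5.93 hours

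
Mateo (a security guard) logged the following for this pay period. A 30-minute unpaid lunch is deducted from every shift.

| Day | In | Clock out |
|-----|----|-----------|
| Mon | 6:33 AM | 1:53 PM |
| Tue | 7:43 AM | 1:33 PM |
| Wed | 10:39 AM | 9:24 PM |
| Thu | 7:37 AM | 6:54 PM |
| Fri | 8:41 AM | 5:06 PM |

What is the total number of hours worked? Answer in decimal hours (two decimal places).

41.12 hours

Mon: 6:33 AM–1:53 PM = 7 h 20 min; less 30 min break → 6 h 50 min
Tue: 7:43 AM–1:33 PM = 5 h 50 min; less 30 min break → 5 h 20 min
Wed: 10:39 AM–9:24 PM = 10 h 45 min; less 30 min break → 10 h 15 min
Thu: 7:37 AM–6:54 PM = 11 h 17 min; less 30 min break → 10 h 47 min
Fri: 8:41 AM–5:06 PM = 8 h 25 min; less 30 min break → 7 h 55 min
Total: 6 h 50 min + 5 h 20 min + 10 h 15 min + 10 h 47 min + 7 h 55 min = 41 h 7 min.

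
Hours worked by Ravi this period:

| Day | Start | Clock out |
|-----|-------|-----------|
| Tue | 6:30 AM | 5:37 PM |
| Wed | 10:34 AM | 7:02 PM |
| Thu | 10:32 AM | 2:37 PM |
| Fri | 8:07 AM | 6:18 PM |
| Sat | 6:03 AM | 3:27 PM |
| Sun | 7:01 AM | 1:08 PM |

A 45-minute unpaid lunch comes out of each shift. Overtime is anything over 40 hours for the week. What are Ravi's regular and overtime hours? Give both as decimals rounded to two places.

Tue: 6:30 AM–5:37 PM = 11 h 7 min; less 45 min break → 10 h 22 min
Wed: 10:34 AM–7:02 PM = 8 h 28 min; less 45 min break → 7 h 43 min
Thu: 10:32 AM–2:37 PM = 4 h 5 min; less 45 min break → 3 h 20 min
Fri: 8:07 AM–6:18 PM = 10 h 11 min; less 45 min break → 9 h 26 min
Sat: 6:03 AM–3:27 PM = 9 h 24 min; less 45 min break → 8 h 39 min
Sun: 7:01 AM–1:08 PM = 6 h 7 min; less 45 min break → 5 h 22 min
Total worked: 44 h 52 min = 44.87 h.
Threshold 40 h → overtime 4 h 52 min, regular 40 h 0 min.

Regular 40.00 hours, overtime 4.87 hours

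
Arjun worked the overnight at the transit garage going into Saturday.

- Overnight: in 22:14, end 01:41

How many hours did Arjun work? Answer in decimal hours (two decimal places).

3.45 hours

Overnight: 22:14 → midnight = 1 h 46 min; midnight → 01:41 = 1 h 41 min; span 3 h 27 min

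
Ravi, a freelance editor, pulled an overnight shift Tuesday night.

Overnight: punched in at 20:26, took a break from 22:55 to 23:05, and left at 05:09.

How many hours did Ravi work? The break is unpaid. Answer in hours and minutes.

Overnight: 20:26 → midnight = 3 h 34 min; midnight → 05:09 = 5 h 9 min; span 8 h 43 min; less 10 min break → 8 h 33 min

8 h 33 min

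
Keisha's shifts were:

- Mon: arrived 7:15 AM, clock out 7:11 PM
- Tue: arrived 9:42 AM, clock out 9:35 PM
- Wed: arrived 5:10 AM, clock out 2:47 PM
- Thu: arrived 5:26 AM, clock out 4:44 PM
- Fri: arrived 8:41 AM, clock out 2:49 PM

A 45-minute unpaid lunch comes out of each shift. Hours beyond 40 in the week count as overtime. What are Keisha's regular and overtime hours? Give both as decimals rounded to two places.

Regular 40.00 hours, overtime 7.12 hours

Mon: 7:15 AM–7:11 PM = 11 h 56 min; less 45 min break → 11 h 11 min
Tue: 9:42 AM–9:35 PM = 11 h 53 min; less 45 min break → 11 h 8 min
Wed: 5:10 AM–2:47 PM = 9 h 37 min; less 45 min break → 8 h 52 min
Thu: 5:26 AM–4:44 PM = 11 h 18 min; less 45 min break → 10 h 33 min
Fri: 8:41 AM–2:49 PM = 6 h 8 min; less 45 min break → 5 h 23 min
Total worked: 47 h 7 min = 47.12 h.
Threshold 40 h → overtime 7 h 7 min, regular 40 h 0 min.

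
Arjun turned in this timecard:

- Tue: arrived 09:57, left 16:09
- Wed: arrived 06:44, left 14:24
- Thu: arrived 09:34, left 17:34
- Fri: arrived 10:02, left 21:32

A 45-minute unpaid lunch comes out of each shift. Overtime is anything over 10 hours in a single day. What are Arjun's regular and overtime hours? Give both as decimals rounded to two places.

Tue: 09:57–16:09 = 6 h 12 min; less 45 min break → 5 h 27 min
Wed: 06:44–14:24 = 7 h 40 min; less 45 min break → 6 h 55 min
Thu: 09:34–17:34 = 8 h 0 min; less 45 min break → 7 h 15 min
Fri: 10:02–21:32 = 11 h 30 min; less 45 min break → 10 h 45 min
Tue reg 5 h 27 min / OT 0 h 0 min; Wed reg 6 h 55 min / OT 0 h 0 min; Thu reg 7 h 15 min / OT 0 h 0 min; Fri reg 10 h 0 min / OT 0 h 45 min.
Totals: regular 29 h 37 min, overtime 0 h 45 min.

Regular 29.62 hours, overtime 0.75 hours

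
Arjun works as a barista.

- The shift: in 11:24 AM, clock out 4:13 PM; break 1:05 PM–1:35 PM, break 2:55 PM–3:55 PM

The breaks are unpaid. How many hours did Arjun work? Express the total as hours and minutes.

3 h 19 min

The shift: 11:24 AM–4:13 PM = 4 h 49 min; less 90 min break → 3 h 19 min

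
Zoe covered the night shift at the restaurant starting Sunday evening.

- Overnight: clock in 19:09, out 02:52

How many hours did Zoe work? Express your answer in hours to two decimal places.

Overnight: 19:09 → midnight = 4 h 51 min; midnight → 02:52 = 2 h 52 min; span 7 h 43 min

7.72 hours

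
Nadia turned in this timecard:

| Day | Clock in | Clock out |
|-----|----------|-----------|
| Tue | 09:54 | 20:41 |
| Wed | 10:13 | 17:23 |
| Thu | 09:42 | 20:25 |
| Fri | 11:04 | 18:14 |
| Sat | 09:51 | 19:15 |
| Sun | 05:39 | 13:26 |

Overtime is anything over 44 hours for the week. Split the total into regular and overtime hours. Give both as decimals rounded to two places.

Tue: 09:54–20:41 = 10 h 47 min
Wed: 10:13–17:23 = 7 h 10 min
Thu: 09:42–20:25 = 10 h 43 min
Fri: 11:04–18:14 = 7 h 10 min
Sat: 09:51–19:15 = 9 h 24 min
Sun: 05:39–13:26 = 7 h 47 min
Total worked: 53 h 1 min = 53.02 h.
Threshold 44 h → overtime 9 h 1 min, regular 44 h 0 min.

Regular 44.00 hours, overtime 9.02 hours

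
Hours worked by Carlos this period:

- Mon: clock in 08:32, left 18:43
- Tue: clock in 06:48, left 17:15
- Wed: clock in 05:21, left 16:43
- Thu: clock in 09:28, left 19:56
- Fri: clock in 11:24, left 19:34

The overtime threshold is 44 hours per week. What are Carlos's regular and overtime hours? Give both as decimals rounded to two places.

Mon: 08:32–18:43 = 10 h 11 min
Tue: 06:48–17:15 = 10 h 27 min
Wed: 05:21–16:43 = 11 h 22 min
Thu: 09:28–19:56 = 10 h 28 min
Fri: 11:24–19:34 = 8 h 10 min
Total worked: 50 h 38 min = 50.63 h.
Threshold 44 h → overtime 6 h 38 min, regular 44 h 0 min.

Regular 44.00 hours, overtime 6.63 hours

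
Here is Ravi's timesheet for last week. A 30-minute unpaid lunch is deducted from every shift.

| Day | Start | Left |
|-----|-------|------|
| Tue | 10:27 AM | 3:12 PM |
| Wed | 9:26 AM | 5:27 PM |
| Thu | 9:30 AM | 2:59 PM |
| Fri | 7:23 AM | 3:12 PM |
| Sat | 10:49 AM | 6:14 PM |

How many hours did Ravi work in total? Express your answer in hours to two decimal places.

Tue: 10:27 AM–3:12 PM = 4 h 45 min; less 30 min break → 4 h 15 min
Wed: 9:26 AM–5:27 PM = 8 h 1 min; less 30 min break → 7 h 31 min
Thu: 9:30 AM–2:59 PM = 5 h 29 min; less 30 min break → 4 h 59 min
Fri: 7:23 AM–3:12 PM = 7 h 49 min; less 30 min break → 7 h 19 min
Sat: 10:49 AM–6:14 PM = 7 h 25 min; less 30 min break → 6 h 55 min
Total: 4 h 15 min + 7 h 31 min + 4 h 59 min + 7 h 19 min + 6 h 55 min = 30 h 59 min.

30.98 hours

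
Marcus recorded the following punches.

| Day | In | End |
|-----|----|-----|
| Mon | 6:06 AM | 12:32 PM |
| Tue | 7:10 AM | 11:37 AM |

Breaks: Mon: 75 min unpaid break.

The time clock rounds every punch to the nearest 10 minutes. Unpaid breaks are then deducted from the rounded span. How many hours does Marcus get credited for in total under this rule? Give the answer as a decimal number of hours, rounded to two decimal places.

Mon: in 6:06 AM→6:10 AM, out 12:32 PM→12:30 PM; 6 h 20 min − 75 min = 5 h 5 min
Tue: in 7:10 AM→7:10 AM, out 11:37 AM→11:40 AM; 4 h 30 min
Total credited: 9 h 35 min.

9.58 hours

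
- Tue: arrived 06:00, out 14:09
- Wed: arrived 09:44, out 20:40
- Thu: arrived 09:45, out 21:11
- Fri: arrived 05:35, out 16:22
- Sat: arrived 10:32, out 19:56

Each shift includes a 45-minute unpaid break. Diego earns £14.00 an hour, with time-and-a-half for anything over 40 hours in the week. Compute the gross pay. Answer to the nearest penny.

Tue: 06:00–14:09 = 8 h 9 min; less 45 min break → 7 h 24 min
Wed: 09:44–20:40 = 10 h 56 min; less 45 min break → 10 h 11 min
Thu: 09:45–21:11 = 11 h 26 min; less 45 min break → 10 h 41 min
Fri: 05:35–16:22 = 10 h 47 min; less 45 min break → 10 h 2 min
Sat: 10:32–19:56 = 9 h 24 min; less 45 min break → 8 h 39 min
Total worked: 46 h 57 min = 2817 min.
Regular 40 h 0 min = 2400 min at £14.00/h; overtime 6 h 57 min = 417 min at £21.00/h.
Pay = (2400 × £14.00 + 417 × £21.00) ÷ 60 = £705.95.

£705.95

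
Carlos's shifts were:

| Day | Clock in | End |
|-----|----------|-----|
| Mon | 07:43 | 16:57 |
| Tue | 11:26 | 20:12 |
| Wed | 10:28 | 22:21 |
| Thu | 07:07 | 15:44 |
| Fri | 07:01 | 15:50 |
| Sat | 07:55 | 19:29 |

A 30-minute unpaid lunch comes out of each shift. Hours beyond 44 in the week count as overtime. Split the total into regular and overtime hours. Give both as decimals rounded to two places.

Regular 44.00 hours, overtime 11.88 hours

Mon: 07:43–16:57 = 9 h 14 min; less 30 min break → 8 h 44 min
Tue: 11:26–20:12 = 8 h 46 min; less 30 min break → 8 h 16 min
Wed: 10:28–22:21 = 11 h 53 min; less 30 min break → 11 h 23 min
Thu: 07:07–15:44 = 8 h 37 min; less 30 min break → 8 h 7 min
Fri: 07:01–15:50 = 8 h 49 min; less 30 min break → 8 h 19 min
Sat: 07:55–19:29 = 11 h 34 min; less 30 min break → 11 h 4 min
Total worked: 55 h 53 min = 55.88 h.
Threshold 44 h → overtime 11 h 53 min, regular 44 h 0 min.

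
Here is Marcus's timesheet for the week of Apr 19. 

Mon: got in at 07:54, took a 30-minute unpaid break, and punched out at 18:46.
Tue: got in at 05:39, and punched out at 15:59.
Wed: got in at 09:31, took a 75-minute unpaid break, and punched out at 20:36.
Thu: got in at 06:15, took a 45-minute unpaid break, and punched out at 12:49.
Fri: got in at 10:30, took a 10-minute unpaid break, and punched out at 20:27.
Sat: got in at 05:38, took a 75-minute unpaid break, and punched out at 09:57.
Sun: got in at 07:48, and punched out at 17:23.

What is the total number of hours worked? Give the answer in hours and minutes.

Mon: 07:54–18:46 = 10 h 52 min; less 30 min break → 10 h 22 min
Tue: 05:39–15:59 = 10 h 20 min
Wed: 09:31–20:36 = 11 h 5 min; less 75 min break → 9 h 50 min
Thu: 06:15–12:49 = 6 h 34 min; less 45 min break → 5 h 49 min
Fri: 10:30–20:27 = 9 h 57 min; less 10 min break → 9 h 47 min
Sat: 05:38–09:57 = 4 h 19 min; less 75 min break → 3 h 4 min
Sun: 07:48–17:23 = 9 h 35 min
Total: 10 h 22 min + 10 h 20 min + 9 h 50 min + 5 h 49 min + 9 h 47 min + 3 h 4 min + 9 h 35 min = 58 h 47 min.

58 h 47 min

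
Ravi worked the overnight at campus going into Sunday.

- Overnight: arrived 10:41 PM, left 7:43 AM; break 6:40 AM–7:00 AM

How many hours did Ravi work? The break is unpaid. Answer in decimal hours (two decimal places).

Overnight: 10:41 PM → midnight = 1 h 19 min; midnight → 7:43 AM = 7 h 43 min; span 9 h 2 min; less 20 min break → 8 h 42 min

8.70 hours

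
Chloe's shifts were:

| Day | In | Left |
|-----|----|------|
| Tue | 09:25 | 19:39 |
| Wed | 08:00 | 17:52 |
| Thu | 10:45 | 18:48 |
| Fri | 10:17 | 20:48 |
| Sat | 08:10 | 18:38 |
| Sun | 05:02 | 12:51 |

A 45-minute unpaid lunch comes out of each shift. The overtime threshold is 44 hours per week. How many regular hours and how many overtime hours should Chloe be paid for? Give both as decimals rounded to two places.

Tue: 09:25–19:39 = 10 h 14 min; less 45 min break → 9 h 29 min
Wed: 08:00–17:52 = 9 h 52 min; less 45 min break → 9 h 7 min
Thu: 10:45–18:48 = 8 h 3 min; less 45 min break → 7 h 18 min
Fri: 10:17–20:48 = 10 h 31 min; less 45 min break → 9 h 46 min
Sat: 08:10–18:38 = 10 h 28 min; less 45 min break → 9 h 43 min
Sun: 05:02–12:51 = 7 h 49 min; less 45 min break → 7 h 4 min
Total worked: 52 h 27 min = 52.45 h.
Threshold 44 h → overtime 8 h 27 min, regular 44 h 0 min.

Regular 44.00 hours, overtime 8.45 hours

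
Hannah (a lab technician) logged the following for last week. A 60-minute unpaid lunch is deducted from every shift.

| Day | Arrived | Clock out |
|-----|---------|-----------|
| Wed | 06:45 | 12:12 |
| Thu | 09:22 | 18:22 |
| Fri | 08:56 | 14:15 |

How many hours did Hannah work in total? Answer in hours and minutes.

16 h 46 min

Wed: 06:45–12:12 = 5 h 27 min; less 60 min break → 4 h 27 min
Thu: 09:22–18:22 = 9 h 0 min; less 60 min break → 8 h 0 min
Fri: 08:56–14:15 = 5 h 19 min; less 60 min break → 4 h 19 min
Total: 4 h 27 min + 8 h 0 min + 4 h 19 min = 16 h 46 min.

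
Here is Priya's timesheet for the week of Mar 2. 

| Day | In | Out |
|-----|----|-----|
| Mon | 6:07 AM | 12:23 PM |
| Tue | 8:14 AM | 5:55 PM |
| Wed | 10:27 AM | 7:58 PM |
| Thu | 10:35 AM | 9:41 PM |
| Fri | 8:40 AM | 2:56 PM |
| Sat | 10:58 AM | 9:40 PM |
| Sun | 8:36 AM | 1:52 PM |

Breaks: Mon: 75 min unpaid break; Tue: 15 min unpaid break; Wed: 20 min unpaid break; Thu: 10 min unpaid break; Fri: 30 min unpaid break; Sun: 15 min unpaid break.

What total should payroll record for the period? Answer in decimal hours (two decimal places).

Mon: 6:07 AM–12:23 PM = 6 h 16 min; less 75 min break → 5 h 1 min
Tue: 8:14 AM–5:55 PM = 9 h 41 min; less 15 min break → 9 h 26 min
Wed: 10:27 AM–7:58 PM = 9 h 31 min; less 20 min break → 9 h 11 min
Thu: 10:35 AM–9:41 PM = 11 h 6 min; less 10 min break → 10 h 56 min
Fri: 8:40 AM–2:56 PM = 6 h 16 min; less 30 min break → 5 h 46 min
Sat: 10:58 AM–9:40 PM = 10 h 42 min
Sun: 8:36 AM–1:52 PM = 5 h 16 min; less 15 min break → 5 h 1 min
Total: 5 h 1 min + 9 h 26 min + 9 h 11 min + 10 h 56 min + 5 h 46 min + 10 h 42 min + 5 h 1 min = 56 h 3 min.

56.05 hours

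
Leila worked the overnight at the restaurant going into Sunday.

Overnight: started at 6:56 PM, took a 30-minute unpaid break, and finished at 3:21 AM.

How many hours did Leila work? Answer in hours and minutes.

Overnight: 6:56 PM → midnight = 5 h 4 min; midnight → 3:21 AM = 3 h 21 min; span 8 h 25 min; less 30 min break → 7 h 55 min

7 h 55 min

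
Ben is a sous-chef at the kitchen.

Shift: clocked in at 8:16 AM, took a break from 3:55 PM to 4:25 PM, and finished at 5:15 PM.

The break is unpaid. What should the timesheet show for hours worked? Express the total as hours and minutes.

Shift: 8:16 AM–5:15 PM = 8 h 59 min; less 30 min break → 8 h 29 min

8 h 29 min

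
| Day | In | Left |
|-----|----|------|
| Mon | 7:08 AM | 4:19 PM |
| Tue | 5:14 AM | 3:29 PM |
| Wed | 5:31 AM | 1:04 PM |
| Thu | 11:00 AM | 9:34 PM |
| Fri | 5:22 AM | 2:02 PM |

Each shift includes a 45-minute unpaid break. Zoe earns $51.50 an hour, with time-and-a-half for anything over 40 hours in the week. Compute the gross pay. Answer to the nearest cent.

Mon: 7:08 AM–4:19 PM = 9 h 11 min; less 45 min break → 8 h 26 min
Tue: 5:14 AM–3:29 PM = 10 h 15 min; less 45 min break → 9 h 30 min
Wed: 5:31 AM–1:04 PM = 7 h 33 min; less 45 min break → 6 h 48 min
Thu: 11:00 AM–9:34 PM = 10 h 34 min; less 45 min break → 9 h 49 min
Fri: 5:22 AM–2:02 PM = 8 h 40 min; less 45 min break → 7 h 55 min
Total worked: 42 h 28 min = 2548 min.
Regular 40 h 0 min = 2400 min at $51.50/h; overtime 2 h 28 min = 148 min at $77.25/h.
Pay = (2400 × $51.50 + 148 × $77.25) ÷ 60 = $2250.55.

$2250.55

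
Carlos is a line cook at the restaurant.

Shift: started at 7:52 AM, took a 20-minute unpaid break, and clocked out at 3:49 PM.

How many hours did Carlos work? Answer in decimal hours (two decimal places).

7.62 hours

Shift: 7:52 AM–3:49 PM = 7 h 57 min; less 20 min break → 7 h 37 min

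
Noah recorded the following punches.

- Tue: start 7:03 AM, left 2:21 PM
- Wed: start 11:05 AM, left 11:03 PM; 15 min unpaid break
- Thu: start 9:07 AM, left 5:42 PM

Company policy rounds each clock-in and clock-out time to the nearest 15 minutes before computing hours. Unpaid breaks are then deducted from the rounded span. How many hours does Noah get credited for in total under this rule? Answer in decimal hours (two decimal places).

Tue: in 7:03 AM→7:00 AM, out 2:21 PM→2:15 PM; 7 h 15 min
Wed: in 11:05 AM→11:00 AM, out 11:03 PM→11:00 PM; 12 h 0 min − 15 min = 11 h 45 min
Thu: in 9:07 AM→9:00 AM, out 5:42 PM→5:45 PM; 8 h 45 min
Total credited: 27 h 45 min.

27.75 hours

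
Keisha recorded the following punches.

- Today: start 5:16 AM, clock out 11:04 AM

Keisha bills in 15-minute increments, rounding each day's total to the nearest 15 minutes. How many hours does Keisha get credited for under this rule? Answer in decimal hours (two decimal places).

Today: 5:16 AM–11:04 AM = 5 h 48 min → rounds to 5 h 45 min

5.75 hours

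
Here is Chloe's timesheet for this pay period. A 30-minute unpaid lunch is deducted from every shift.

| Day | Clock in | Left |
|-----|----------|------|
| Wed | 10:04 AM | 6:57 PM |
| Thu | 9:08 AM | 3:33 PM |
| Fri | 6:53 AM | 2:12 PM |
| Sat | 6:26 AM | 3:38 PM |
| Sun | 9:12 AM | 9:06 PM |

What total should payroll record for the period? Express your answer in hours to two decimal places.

41.22 hours

Wed: 10:04 AM–6:57 PM = 8 h 53 min; less 30 min break → 8 h 23 min
Thu: 9:08 AM–3:33 PM = 6 h 25 min; less 30 min break → 5 h 55 min
Fri: 6:53 AM–2:12 PM = 7 h 19 min; less 30 min break → 6 h 49 min
Sat: 6:26 AM–3:38 PM = 9 h 12 min; less 30 min break → 8 h 42 min
Sun: 9:12 AM–9:06 PM = 11 h 54 min; less 30 min break → 11 h 24 min
Total: 8 h 23 min + 5 h 55 min + 6 h 49 min + 8 h 42 min + 11 h 24 min = 41 h 13 min.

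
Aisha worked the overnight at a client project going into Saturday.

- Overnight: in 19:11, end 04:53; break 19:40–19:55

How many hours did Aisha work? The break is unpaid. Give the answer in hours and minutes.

Overnight: 19:11 → midnight = 4 h 49 min; midnight → 04:53 = 4 h 53 min; span 9 h 42 min; less 15 min break → 9 h 27 min

9 h 27 min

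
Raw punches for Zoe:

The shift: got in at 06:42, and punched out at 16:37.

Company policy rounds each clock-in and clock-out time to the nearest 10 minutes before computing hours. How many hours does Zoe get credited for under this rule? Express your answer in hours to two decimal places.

The shift: in 06:42→06:40, out 16:37→16:40; 10 h 0 min

10.00 hours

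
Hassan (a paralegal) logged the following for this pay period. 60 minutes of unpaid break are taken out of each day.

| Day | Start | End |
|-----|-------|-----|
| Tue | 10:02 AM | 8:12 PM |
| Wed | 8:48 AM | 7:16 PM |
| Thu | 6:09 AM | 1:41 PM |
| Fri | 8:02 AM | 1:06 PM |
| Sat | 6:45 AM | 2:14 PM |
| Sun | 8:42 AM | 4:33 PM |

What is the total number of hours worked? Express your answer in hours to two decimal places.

Tue: 10:02 AM–8:12 PM = 10 h 10 min; less 60 min break → 9 h 10 min
Wed: 8:48 AM–7:16 PM = 10 h 28 min; less 60 min break → 9 h 28 min
Thu: 6:09 AM–1:41 PM = 7 h 32 min; less 60 min break → 6 h 32 min
Fri: 8:02 AM–1:06 PM = 5 h 4 min; less 60 min break → 4 h 4 min
Sat: 6:45 AM–2:14 PM = 7 h 29 min; less 60 min break → 6 h 29 min
Sun: 8:42 AM–4:33 PM = 7 h 51 min; less 60 min break → 6 h 51 min
Total: 9 h 10 min + 9 h 28 min + 6 h 32 min + 4 h 4 min + 6 h 29 min + 6 h 51 min = 42 h 34 min.

42.57 hours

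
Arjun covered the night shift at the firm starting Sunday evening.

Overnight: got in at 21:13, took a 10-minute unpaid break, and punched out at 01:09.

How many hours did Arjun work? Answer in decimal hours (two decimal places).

Overnight: 21:13 → midnight = 2 h 47 min; midnight → 01:09 = 1 h 9 min; span 3 h 56 min; less 10 min break → 3 h 46 min

3.77 hours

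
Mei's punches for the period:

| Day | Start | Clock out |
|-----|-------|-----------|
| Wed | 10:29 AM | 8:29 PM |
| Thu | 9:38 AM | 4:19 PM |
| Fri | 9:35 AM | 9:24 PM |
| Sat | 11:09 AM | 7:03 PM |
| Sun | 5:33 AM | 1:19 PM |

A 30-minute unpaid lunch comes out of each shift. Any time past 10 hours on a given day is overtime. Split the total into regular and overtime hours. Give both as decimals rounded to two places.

Regular 40.35 hours, overtime 1.32 hours

Wed: 10:29 AM–8:29 PM = 10 h 0 min; less 30 min break → 9 h 30 min
Thu: 9:38 AM–4:19 PM = 6 h 41 min; less 30 min break → 6 h 11 min
Fri: 9:35 AM–9:24 PM = 11 h 49 min; less 30 min break → 11 h 19 min
Sat: 11:09 AM–7:03 PM = 7 h 54 min; less 30 min break → 7 h 24 min
Sun: 5:33 AM–1:19 PM = 7 h 46 min; less 30 min break → 7 h 16 min
Wed reg 9 h 30 min / OT 0 h 0 min; Thu reg 6 h 11 min / OT 0 h 0 min; Fri reg 10 h 0 min / OT 1 h 19 min; Sat reg 7 h 24 min / OT 0 h 0 min; Sun reg 7 h 16 min / OT 0 h 0 min.
Totals: regular 40 h 21 min, overtime 1 h 19 min.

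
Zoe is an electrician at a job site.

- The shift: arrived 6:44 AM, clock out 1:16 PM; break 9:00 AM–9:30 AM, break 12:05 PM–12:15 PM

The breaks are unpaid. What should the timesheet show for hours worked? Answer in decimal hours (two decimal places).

5.87 hours

The shift: 6:44 AM–1:16 PM = 6 h 32 min; less 40 min break → 5 h 52 min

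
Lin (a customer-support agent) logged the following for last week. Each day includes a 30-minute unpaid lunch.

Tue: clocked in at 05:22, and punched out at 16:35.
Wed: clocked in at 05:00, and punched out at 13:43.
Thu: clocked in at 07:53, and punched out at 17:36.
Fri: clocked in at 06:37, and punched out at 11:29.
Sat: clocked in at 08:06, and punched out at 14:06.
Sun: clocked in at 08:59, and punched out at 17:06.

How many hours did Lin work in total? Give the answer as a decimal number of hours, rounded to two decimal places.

Tue: 05:22–16:35 = 11 h 13 min; less 30 min break → 10 h 43 min
Wed: 05:00–13:43 = 8 h 43 min; less 30 min break → 8 h 13 min
Thu: 07:53–17:36 = 9 h 43 min; less 30 min break → 9 h 13 min
Fri: 06:37–11:29 = 4 h 52 min; less 30 min break → 4 h 22 min
Sat: 08:06–14:06 = 6 h 0 min; less 30 min break → 5 h 30 min
Sun: 08:59–17:06 = 8 h 7 min; less 30 min break → 7 h 37 min
Total: 10 h 43 min + 8 h 13 min + 9 h 13 min + 4 h 22 min + 5 h 30 min + 7 h 37 min = 45 h 38 min.

45.63 hours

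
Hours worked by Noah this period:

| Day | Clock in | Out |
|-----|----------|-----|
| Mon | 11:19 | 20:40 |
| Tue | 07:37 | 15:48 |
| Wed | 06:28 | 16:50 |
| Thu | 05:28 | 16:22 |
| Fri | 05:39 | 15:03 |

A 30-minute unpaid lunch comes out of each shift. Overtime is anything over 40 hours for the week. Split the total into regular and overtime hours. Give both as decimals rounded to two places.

Mon: 11:19–20:40 = 9 h 21 min; less 30 min break → 8 h 51 min
Tue: 07:37–15:48 = 8 h 11 min; less 30 min break → 7 h 41 min
Wed: 06:28–16:50 = 10 h 22 min; less 30 min break → 9 h 52 min
Thu: 05:28–16:22 = 10 h 54 min; less 30 min break → 10 h 24 min
Fri: 05:39–15:03 = 9 h 24 min; less 30 min break → 8 h 54 min
Total worked: 45 h 42 min = 45.70 h.
Threshold 40 h → overtime 5 h 42 min, regular 40 h 0 min.

Regular 40.00 hours, overtime 5.70 hours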